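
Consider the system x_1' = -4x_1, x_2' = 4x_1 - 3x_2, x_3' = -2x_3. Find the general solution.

Coefficient matrix A = [[-4, 0, 0], [4, -3, 0], [0, 0, -2]].
det(A - λI) = 0 gives eigenvalues λ = -4, -3, -2.
For λ=-4: eigenvector (1,-4,0).
For λ=-3: eigenvector (0,1,0).
For λ=-2: eigenvector (0,0,1).
General solution: c_1e^(-4t)(1,-4,0) + c_2e^(-3t)(0,1,0) + c_3e^(-2t)(0,0,1).

x_1(t) = c_1e^(-4t), x_2(t) = -4c_1e^(-4t) + c_2e^(-3t), x_3(t) = c_3e^(-2t)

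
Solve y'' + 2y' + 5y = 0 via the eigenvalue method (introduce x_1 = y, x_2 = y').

Let x_1 = y, x_2 = y'. Then x_1' = x_2 and x_2' = -5x_1 - 2x_2.
A = [[0,1],[-5,-2]]; det(A-λI) = λ^2 + 2λ + 5.
Eigenvalues λ = -1 ± 2i.

y(t) = c_1e^(-t)cos(2t) + c_2e^(-t)sin(2t)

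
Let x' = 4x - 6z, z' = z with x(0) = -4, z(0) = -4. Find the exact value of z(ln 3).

A = [[4,-6],[0,1]]; eigenvalues λ = 4, 1.
Eigenvectors: (-1,0) for λ=4, (2,1) for λ=1.
From the initial condition, c_1 = -4, c_2 = -4.
z(ln 3) = (-4)(3^4)(0) + (-4)(3^1)(1) = -12.

-12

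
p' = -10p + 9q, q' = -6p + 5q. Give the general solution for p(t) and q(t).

p(t) = 3c_1e^(-4t) - c_2e^(-t), q(t) = 2c_1e^(-4t) - c_2e^(-t)

Coefficient matrix A = [[-10, 9], [-6, 5]].
Characteristic polynomial det(A - λI) = λ^2 + 5λ + 4 = 0.
Eigenvalues λ = -4, -1.
For λ=-4: (A-λI) row 1 is [-6, 9], so an eigenvector is (3, 2).
For λ=-1: (A-λI) row 1 is [-9, 9], so an eigenvector is (-1, -1).
General solution: c_1e^(-4t)(3,2) + c_2e^(-t)(-1,-1).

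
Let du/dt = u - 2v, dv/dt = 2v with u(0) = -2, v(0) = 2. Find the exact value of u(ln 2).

-12

A = [[1,-2],[0,2]]; eigenvalues λ = 2, 1.
Eigenvectors: (-2,1) for λ=2, (1,0) for λ=1.
From the initial condition, c_1 = 2, c_2 = 2.
u(ln 2) = (2)(2^2)(-2) + (2)(2^1)(1) = -12.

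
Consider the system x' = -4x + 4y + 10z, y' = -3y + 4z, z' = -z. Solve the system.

x(t) = 4C_1e^(-3t) + C_2e^(-4t) + 6C_3e^(-t), y(t) = C_1e^(-3t) + 2C_3e^(-t), z(t) = C_3e^(-t)

Coefficient matrix A = [[-4, 4, 10], [0, -3, 4], [0, 0, -1]].
det(A - λI) = 0 gives eigenvalues λ = -3, -4, -1.
For λ=-3: eigenvector (4,1,0).
For λ=-4: eigenvector (1,0,0).
For λ=-1: eigenvector (6,2,1).
General solution: C_1e^(-3t)(4,1,0) + C_2e^(-4t)(1,0,0) + C_3e^(-t)(6,2,1).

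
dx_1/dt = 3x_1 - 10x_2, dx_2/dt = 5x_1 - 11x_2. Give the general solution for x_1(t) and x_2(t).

x_1(t) = -3C_1e^(-4t)sin(t) + C_1e^(-4t)cos(t) + C_2e^(-4t)sin(t) + 3C_2e^(-4t)cos(t), x_2(t) = -2C_1e^(-4t)sin(t) + C_1e^(-4t)cos(t) + C_2e^(-4t)sin(t) + 2C_2e^(-4t)cos(t)

Coefficient matrix A = [[3, -10], [5, -11]].
Characteristic polynomial det(A - λI) = λ^2 + 8λ + 17 = 0.
Eigenvalues λ = -4 ± i (complex conjugate pair).
For λ=-4+i: an eigenvector is (1,1) - i(-3,-2) = (1 + 3i, 1 + 2i).
A real fundamental pair from Re and Im of e^((-4+i)t)v: X_1 = e^(-4t)(cos(t)·(1,1) + sin(t)·(-3,-2)), X_2 = e^(-4t)(sin(t)·(1,1) - cos(t)·(-3,-2)).
General solution: C_1X_1 + C_2X_2.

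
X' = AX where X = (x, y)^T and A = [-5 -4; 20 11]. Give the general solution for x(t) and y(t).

Coefficient matrix A = [[-5, -4], [20, 11]].
Characteristic polynomial det(A - λI) = λ^2 - 6λ + 25 = 0.
Eigenvalues λ = 3 ± 4i (complex conjugate pair).
For λ=3+4i: an eigenvector is (0,1) - i(-1,2) = (0 + i, 1 - 2i).
A real fundamental pair from Re and Im of e^((3+4i)t)v: X_1 = e^(3t)(cos(4t)·(0,1) + sin(4t)·(-1,2)), X_2 = e^(3t)(sin(4t)·(0,1) - cos(4t)·(-1,2)).
General solution: K_1X_1 + K_2X_2.

x(t) = -K_1e^(3t)sin(4t) + K_2e^(3t)cos(4t), y(t) = 2K_1e^(3t)sin(4t) + K_1e^(3t)cos(4t) + K_2e^(3t)sin(4t) - 2K_2e^(3t)cos(4t)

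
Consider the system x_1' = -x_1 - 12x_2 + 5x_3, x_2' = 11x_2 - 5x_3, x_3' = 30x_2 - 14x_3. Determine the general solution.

x_1(t) = c_1e^(-t) - c_2e^(t) - c_3e^(-4t), x_2(t) = c_2e^(t) + c_3e^(-4t), x_3(t) = 2c_2e^(t) + 3c_3e^(-4t)

Coefficient matrix A = [[-1, -12, 5], [0, 11, -5], [0, 30, -14]].
det(A - λI) = 0 gives eigenvalues λ = -1, 1, -4.
For λ=-1: eigenvector (1,0,0).
For λ=1: eigenvector (-1,1,2).
For λ=-4: eigenvector (-1,1,3).
General solution: c_1e^(-t)(1,0,0) + c_2e^(t)(-1,1,2) + c_3e^(-4t)(-1,1,3).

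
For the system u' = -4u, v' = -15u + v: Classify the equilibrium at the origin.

saddle

A = [[-4,0],[-15,1]]; det(A-λI) = λ^2 + 3λ - 4.
λ = 1, -4: opposite signs.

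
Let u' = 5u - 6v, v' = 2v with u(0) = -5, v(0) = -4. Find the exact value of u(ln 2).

A = [[5,-6],[0,2]]; eigenvalues λ = 5, 2.
Eigenvectors: (-1,0) for λ=5, (-2,-1) for λ=2.
From the initial condition, c_1 = -3, c_2 = 4.
u(ln 2) = (-3)(2^5)(-1) + (4)(2^2)(-2) = 64.

64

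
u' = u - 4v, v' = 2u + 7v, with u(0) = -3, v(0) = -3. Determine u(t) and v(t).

u(t) = 9e^(5t) - 12e^(3t), v(t) = -9e^(5t) + 6e^(3t)

Coefficient matrix A = [[1, -4], [2, 7]].
Characteristic polynomial det(A - λI) = λ^2 - 8λ + 15 = 0.
Eigenvalues λ = 3, 5.
For λ=3: (A-λI) row 1 is [-2, -4], so an eigenvector is (2, -1).
For λ=5: (A-λI) row 1 is [-4, -4], so an eigenvector is (-1, 1).
General solution: C_1e^(3t)(2,-1) + C_2e^(5t)(-1,1).
Applying u(0)=-3, v(0)=-3 gives C_1=-6, C_2=-9.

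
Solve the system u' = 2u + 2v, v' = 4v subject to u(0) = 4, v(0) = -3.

u(t) = -3e^(4t) + 7e^(2t), v(t) = -3e^(4t)

Coefficient matrix A = [[2, 2], [0, 4]].
Characteristic polynomial det(A - λI) = λ^2 - 6λ + 8 = 0.
Eigenvalues λ = 2, 4.
For λ=2: (A-λI) row 1 is [0, 2], so an eigenvector is (-1, 0).
For λ=4: (A-λI) row 1 is [-2, 2], so an eigenvector is (1, 1).
General solution: c_1e^(2t)(-1,0) + c_2e^(4t)(1,1).
Applying u(0)=4, v(0)=-3 gives c_1=-7, c_2=-3.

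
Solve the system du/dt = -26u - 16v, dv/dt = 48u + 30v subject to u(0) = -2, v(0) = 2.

Coefficient matrix A = [[-26, -16], [48, 30]].
Characteristic polynomial det(A - λI) = λ^2 - 4λ - 12 = 0.
Eigenvalues λ = -2, 6.
For λ=-2: (A-λI) row 1 is [-24, -16], so an eigenvector is (2, -3).
For λ=6: (A-λI) row 1 is [-32, -16], so an eigenvector is (1, -2).
General solution: K_1e^(-2t)(2,-3) + K_2e^(6t)(1,-2).
Applying u(0)=-2, v(0)=2 gives K_1=-2, K_2=2.

u(t) = 2e^(6t) - 4e^(-2t), v(t) = -4e^(6t) + 6e^(-2t)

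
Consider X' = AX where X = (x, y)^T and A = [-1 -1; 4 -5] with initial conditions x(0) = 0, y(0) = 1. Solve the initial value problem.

x(t) = -te^(-3t), y(t) = -2te^(-3t) + e^(-3t)

Coefficient matrix A = [[-1, -1], [4, -5]].
Characteristic polynomial det(A - λI) = λ^2 + 6λ + 9 = 0.
Single eigenvalue λ = -3 with algebraic multiplicity 2.
Eigenvector v = (1,2); generalized eigenvector w with (A-λI)w=v is (2,3).
General solution: e^(-3t)[c_1·v + c_2·(t·v + w)].
Applying x(0)=0, y(0)=1 gives c_1=2, c_2=-1.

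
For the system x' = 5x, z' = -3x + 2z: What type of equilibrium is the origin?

A = [[5,0],[-3,2]]; det(A-λI) = λ^2 - 7λ + 10.
λ = 5, 2: both positive.

unstable node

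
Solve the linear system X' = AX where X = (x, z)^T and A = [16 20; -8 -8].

x(t) = -2C_1e^(4t)sin(4t) + C_1e^(4t)cos(4t) + C_2e^(4t)sin(4t) + 2C_2e^(4t)cos(4t), z(t) = C_1e^(4t)sin(4t) - C_1e^(4t)cos(4t) - C_2e^(4t)sin(4t) - C_2e^(4t)cos(4t)

Coefficient matrix A = [[16, 20], [-8, -8]].
Characteristic polynomial det(A - λI) = λ^2 - 8λ + 32 = 0.
Eigenvalues λ = 4 ± 4i (complex conjugate pair).
For λ=4+4i: an eigenvector is (1,-1) - i(-2,1) = (1 + 2i, -1 - i).
A real fundamental pair from Re and Im of e^((4+4i)t)v: X_1 = e^(4t)(cos(4t)·(1,-1) + sin(4t)·(-2,1)), X_2 = e^(4t)(sin(4t)·(1,-1) - cos(4t)·(-2,1)).
General solution: C_1X_1 + C_2X_2.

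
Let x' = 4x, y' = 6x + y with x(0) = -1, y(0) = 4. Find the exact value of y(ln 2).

-20

A = [[4,0],[6,1]]; eigenvalues λ = 4, 1.
Eigenvectors: (1,2) for λ=4, (0,1) for λ=1.
From the initial condition, c_1 = -1, c_2 = 6.
y(ln 2) = (-1)(2^4)(2) + (6)(2^1)(1) = -20.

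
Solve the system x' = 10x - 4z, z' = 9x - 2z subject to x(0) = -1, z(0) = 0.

x(t) = -6te^(4t) - e^(4t), z(t) = -9te^(4t)

Coefficient matrix A = [[10, -4], [9, -2]].
Characteristic polynomial det(A - λI) = λ^2 - 8λ + 16 = 0.
Single eigenvalue λ = 4 with algebraic multiplicity 2.
Eigenvector v = (2,3); generalized eigenvector w with (A-λI)w=v is (-1,-2).
General solution: e^(4t)[C_1·v + C_2·(t·v + w)].
Applying x(0)=-1, z(0)=0 gives C_1=-2, C_2=-3.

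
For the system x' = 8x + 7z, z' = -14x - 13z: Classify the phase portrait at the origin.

A = [[8,7],[-14,-13]]; det(A-λI) = λ^2 + 5λ - 6.
λ = 1, -6: opposite signs.

saddle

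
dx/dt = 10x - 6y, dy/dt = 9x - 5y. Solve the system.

x(t) = -2C_1e^(t) + C_2e^(4t), y(t) = -3C_1e^(t) + C_2e^(4t)

Coefficient matrix A = [[10, -6], [9, -5]].
Characteristic polynomial det(A - λI) = λ^2 - 5λ + 4 = 0.
Eigenvalues λ = 1, 4.
For λ=1: (A-λI) row 1 is [9, -6], so an eigenvector is (-2, -3).
For λ=4: (A-λI) row 1 is [6, -6], so an eigenvector is (1, 1).
General solution: C_1e^(t)(-2,-3) + C_2e^(4t)(1,1).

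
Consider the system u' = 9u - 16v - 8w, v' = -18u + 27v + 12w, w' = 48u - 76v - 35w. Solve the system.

u(t) = c_1e^(t) + 2c_2e^(-3t), v(t) = 3c_1e^(t) + c_3e^(3t), w(t) = -5c_1e^(t) + 3c_2e^(-3t) - 2c_3e^(3t)

Coefficient matrix A = [[9, -16, -8], [-18, 27, 12], [48, -76, -35]].
det(A - λI) = 0 gives eigenvalues λ = 1, -3, 3.
For λ=1: eigenvector (1,3,-5).
For λ=-3: eigenvector (2,0,3).
For λ=3: eigenvector (0,1,-2).
General solution: c_1e^(t)(1,3,-5) + c_2e^(-3t)(2,0,3) + c_3e^(3t)(0,1,-2).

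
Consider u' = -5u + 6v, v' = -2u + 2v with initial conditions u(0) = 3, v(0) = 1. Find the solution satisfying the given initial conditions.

u(t) = -3e^(-t) + 6e^(-2t), v(t) = -2e^(-t) + 3e^(-2t)

Coefficient matrix A = [[-5, 6], [-2, 2]].
Characteristic polynomial det(A - λI) = λ^2 + 3λ + 2 = 0.
Eigenvalues λ = -2, -1.
For λ=-2: (A-λI) row 1 is [-3, 6], so an eigenvector is (-2, -1).
For λ=-1: (A-λI) row 1 is [-4, 6], so an eigenvector is (-3, -2).
General solution: c_1e^(-2t)(-2,-1) + c_2e^(-t)(-3,-2).
Applying u(0)=3, v(0)=1 gives c_1=-3, c_2=1.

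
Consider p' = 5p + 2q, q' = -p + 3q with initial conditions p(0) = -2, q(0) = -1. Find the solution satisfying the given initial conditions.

Coefficient matrix A = [[5, 2], [-1, 3]].
Characteristic polynomial det(A - λI) = λ^2 - 8λ + 17 = 0.
Eigenvalues λ = 4 ± i (complex conjugate pair).
For λ=4+i: an eigenvector is (1,-1) - i(-1,0) = (1 + i, -1).
A real fundamental pair from Re and Im of e^((4+i)t)v: X_1 = e^(4t)(cos(t)·(1,-1) + sin(t)·(-1,0)), X_2 = e^(4t)(sin(t)·(1,-1) - cos(t)·(-1,0)).
General solution: C_1X_1 + C_2X_2.
Applying p(0)=-2, q(0)=-1 gives C_1=1, C_2=-3.

p(t) = -4e^(4t)sin(t) - 2e^(4t)cos(t), q(t) = 3e^(4t)sin(t) - e^(4t)cos(t)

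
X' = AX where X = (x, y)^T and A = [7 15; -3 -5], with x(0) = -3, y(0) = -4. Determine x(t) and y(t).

x(t) = -26e^(t)sin(3t) - 3e^(t)cos(3t), y(t) = 11e^(t)sin(3t) - 4e^(t)cos(3t)

Coefficient matrix A = [[7, 15], [-3, -5]].
Characteristic polynomial det(A - λI) = λ^2 - 2λ + 10 = 0.
Eigenvalues λ = 1 ± 3i (complex conjugate pair).
For λ=1+3i: an eigenvector is (-2,1) - i(1,0) = (-2 - i, 1).
A real fundamental pair from Re and Im of e^((1+3i)t)v: X_1 = e^(t)(cos(3t)·(-2,1) + sin(3t)·(1,0)), X_2 = e^(t)(sin(3t)·(-2,1) - cos(3t)·(1,0)).
General solution: C_1X_1 + C_2X_2.
Applying x(0)=-3, y(0)=-4 gives C_1=-4, C_2=11.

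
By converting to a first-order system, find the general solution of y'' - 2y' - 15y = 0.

y(t) = c_1e^(5t) + c_2e^(-3t)

Let x_1 = y, x_2 = y'. Then x_1' = x_2 and x_2' = 15x_1 + 2x_2.
A = [[0,1],[15,2]]; det(A-λI) = λ^2 - 2λ - 15.
Eigenvalues λ = 5, -3 with eigenvectors (1,5), (1,-3).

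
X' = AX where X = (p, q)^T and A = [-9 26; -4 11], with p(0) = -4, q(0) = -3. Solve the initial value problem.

Coefficient matrix A = [[-9, 26], [-4, 11]].
Characteristic polynomial det(A - λI) = λ^2 - 2λ + 5 = 0.
Eigenvalues λ = 1 ± 2i (complex conjugate pair).
For λ=1+2i: an eigenvector is (-2,-1) - i(-3,-1) = (-2 + 3i, -1 + i).
A real fundamental pair from Re and Im of e^((1+2i)t)v: X_1 = e^(t)(cos(2t)·(-2,-1) + sin(2t)·(-3,-1)), X_2 = e^(t)(sin(2t)·(-2,-1) - cos(2t)·(-3,-1)).
General solution: c_1X_1 + c_2X_2.
Applying p(0)=-4, q(0)=-3 gives c_1=5, c_2=2.

p(t) = -19e^(t)sin(2t) - 4e^(t)cos(2t), q(t) = -7e^(t)sin(2t) - 3e^(t)cos(2t)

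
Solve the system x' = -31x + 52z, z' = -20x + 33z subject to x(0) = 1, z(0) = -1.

x(t) = -21e^(t)sin(4t) + e^(t)cos(4t), z(t) = -13e^(t)sin(4t) - e^(t)cos(4t)

Coefficient matrix A = [[-31, 52], [-20, 33]].
Characteristic polynomial det(A - λI) = λ^2 - 2λ + 17 = 0.
Eigenvalues λ = 1 ± 4i (complex conjugate pair).
For λ=1+4i: an eigenvector is (-2,-1) - i(3,2) = (-2 - 3i, -1 - 2i).
A real fundamental pair from Re and Im of e^((1+4i)t)v: X_1 = e^(t)(cos(4t)·(-2,-1) + sin(4t)·(3,2)), X_2 = e^(t)(sin(4t)·(-2,-1) - cos(4t)·(3,2)).
General solution: C_1X_1 + C_2X_2.
Applying x(0)=1, z(0)=-1 gives C_1=-5, C_2=3.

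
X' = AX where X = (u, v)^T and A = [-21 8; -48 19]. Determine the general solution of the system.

Coefficient matrix A = [[-21, 8], [-48, 19]].
Characteristic polynomial det(A - λI) = λ^2 + 2λ - 15 = 0.
Eigenvalues λ = 3, -5.
For λ=3: (A-λI) row 1 is [-24, 8], so an eigenvector is (-1, -3).
For λ=-5: (A-λI) row 1 is [-16, 8], so an eigenvector is (-1, -2).
General solution: C_1e^(3t)(-1,-3) + C_2e^(-5t)(-1,-2).

u(t) = -C_1e^(3t) - C_2e^(-5t), v(t) = -3C_1e^(3t) - 2C_2e^(-5t)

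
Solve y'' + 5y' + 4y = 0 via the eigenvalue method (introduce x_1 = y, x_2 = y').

Let x_1 = y, x_2 = y'. Then x_1' = x_2 and x_2' = -4x_1 - 5x_2.
A = [[0,1],[-4,-5]]; det(A-λI) = λ^2 + 5λ + 4.
Eigenvalues λ = -4, -1 with eigenvectors (1,-4), (1,-1).

y(t) = C_1e^(-4t) + C_2e^(-t)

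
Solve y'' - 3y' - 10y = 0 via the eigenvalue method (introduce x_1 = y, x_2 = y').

y(t) = C_1e^(5t) + C_2e^(-2t)

Let x_1 = y, x_2 = y'. Then x_1' = x_2 and x_2' = 10x_1 + 3x_2.
A = [[0,1],[10,3]]; det(A-λI) = λ^2 - 3λ - 10.
Eigenvalues λ = 5, -2 with eigenvectors (1,5), (1,-2).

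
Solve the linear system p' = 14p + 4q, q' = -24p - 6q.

Coefficient matrix A = [[14, 4], [-24, -6]].
Characteristic polynomial det(A - λI) = λ^2 - 8λ + 12 = 0.
Eigenvalues λ = 6, 2.
For λ=6: (A-λI) row 1 is [8, 4], so an eigenvector is (1, -2).
For λ=2: (A-λI) row 1 is [12, 4], so an eigenvector is (-1, 3).
General solution: K_1e^(6t)(1,-2) + K_2e^(2t)(-1,3).

p(t) = K_1e^(6t) - K_2e^(2t), q(t) = -2K_1e^(6t) + 3K_2e^(2t)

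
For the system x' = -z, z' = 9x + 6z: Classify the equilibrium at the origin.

A = [[0,-1],[9,6]]; det(A-λI) = λ^2 - 6λ + 9.
repeated λ = 3 with a single eigenvector.

unstable improper node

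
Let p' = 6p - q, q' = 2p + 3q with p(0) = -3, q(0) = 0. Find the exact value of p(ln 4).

-5376

A = [[6,-1],[2,3]]; eigenvalues λ = 5, 4.
Eigenvectors: (-1,-1) for λ=5, (-1,-2) for λ=4.
From the initial condition, c_1 = 6, c_2 = -3.
p(ln 4) = (6)(4^5)(-1) + (-3)(4^4)(-1) = -5376.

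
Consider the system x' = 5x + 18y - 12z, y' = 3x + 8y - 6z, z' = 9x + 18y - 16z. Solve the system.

Coefficient matrix A = [[5, 18, -12], [3, 8, -6], [9, 18, -16]].
det(A - λI) = 0 gives eigenvalues λ = -1, 2, -4.
For λ=-1: eigenvector (3,1,3).
For λ=2: eigenvector (2,1,2).
For λ=-4: eigenvector (2,1,3).
General solution: c_1e^(-t)(3,1,3) + c_2e^(2t)(2,1,2) + c_3e^(-4t)(2,1,3).

x(t) = 3c_1e^(-t) + 2c_2e^(2t) + 2c_3e^(-4t), y(t) = c_1e^(-t) + c_2e^(2t) + c_3e^(-4t), z(t) = 3c_1e^(-t) + 2c_2e^(2t) + 3c_3e^(-4t)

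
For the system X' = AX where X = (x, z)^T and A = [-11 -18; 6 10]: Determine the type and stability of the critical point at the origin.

saddle

A = [[-11,-18],[6,10]]; det(A-λI) = λ^2 + λ - 2.
λ = 1, -2: opposite signs.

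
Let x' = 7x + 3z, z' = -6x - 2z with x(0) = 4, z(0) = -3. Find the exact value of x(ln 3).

A = [[7,3],[-6,-2]]; eigenvalues λ = 4, 1.
Eigenvectors: (-1,1) for λ=4, (1,-2) for λ=1.
From the initial condition, c_1 = -5, c_2 = -1.
x(ln 3) = (-5)(3^4)(-1) + (-1)(3^1)(1) = 402.

402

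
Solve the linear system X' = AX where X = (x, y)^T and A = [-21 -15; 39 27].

Coefficient matrix A = [[-21, -15], [39, 27]].
Characteristic polynomial det(A - λI) = λ^2 - 6λ + 18 = 0.
Eigenvalues λ = 3 ± 3i (complex conjugate pair).
For λ=3+3i: an eigenvector is (1,-2) - i(2,-3) = (1 - 2i, -2 + 3i).
A real fundamental pair from Re and Im of e^((3+3i)t)v: X_1 = e^(3t)(cos(3t)·(1,-2) + sin(3t)·(2,-3)), X_2 = e^(3t)(sin(3t)·(1,-2) - cos(3t)·(2,-3)).
General solution: K_1X_1 + K_2X_2.

x(t) = 2K_1e^(3t)sin(3t) + K_1e^(3t)cos(3t) + K_2e^(3t)sin(3t) - 2K_2e^(3t)cos(3t), y(t) = -3K_1e^(3t)sin(3t) - 2K_1e^(3t)cos(3t) - 2K_2e^(3t)sin(3t) + 3K_2e^(3t)cos(3t)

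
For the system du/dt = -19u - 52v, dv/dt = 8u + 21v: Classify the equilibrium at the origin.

unstable spiral

A = [[-19,-52],[8,21]]; det(A-λI) = λ^2 - 2λ + 17.
λ = 1 ± 4i: positive real part.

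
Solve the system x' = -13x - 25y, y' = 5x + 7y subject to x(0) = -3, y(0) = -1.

x(t) = 11e^(-3t)sin(5t) - 3e^(-3t)cos(5t), y(t) = -5e^(-3t)sin(5t) - e^(-3t)cos(5t)

Coefficient matrix A = [[-13, -25], [5, 7]].
Characteristic polynomial det(A - λI) = λ^2 + 6λ + 34 = 0.
Eigenvalues λ = -3 ± 5i (complex conjugate pair).
For λ=-3+5i: an eigenvector is (-1,0) - i(2,-1) = (-1 - 2i, 0 + i).
A real fundamental pair from Re and Im of e^((-3+5i)t)v: X_1 = e^(-3t)(cos(5t)·(-1,0) + sin(5t)·(2,-1)), X_2 = e^(-3t)(sin(5t)·(-1,0) - cos(5t)·(2,-1)).
General solution: K_1X_1 + K_2X_2.
Applying x(0)=-3, y(0)=-1 gives K_1=5, K_2=-1.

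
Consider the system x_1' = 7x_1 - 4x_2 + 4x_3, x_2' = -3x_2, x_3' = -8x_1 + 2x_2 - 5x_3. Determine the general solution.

Coefficient matrix A = [[7, -4, 4], [0, -3, 0], [-8, 2, -5]].
det(A - λI) = 0 gives eigenvalues λ = -1, -3, 3.
For λ=-1: eigenvector (-1,0,2).
For λ=-3: eigenvector (0,1,1).
For λ=3: eigenvector (-1,0,1).
General solution: c_1e^(-t)(-1,0,2) + c_2e^(-3t)(0,1,1) + c_3e^(3t)(-1,0,1).

x_1(t) = -c_1e^(-t) - c_3e^(3t), x_2(t) = c_2e^(-3t), x_3(t) = 2c_1e^(-t) + c_2e^(-3t) + c_3e^(3t)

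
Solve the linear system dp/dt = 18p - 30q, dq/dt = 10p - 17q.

p(t) = 3c_1e^(-2t) - 2c_2e^(3t), q(t) = 2c_1e^(-2t) - c_2e^(3t)

Coefficient matrix A = [[18, -30], [10, -17]].
Characteristic polynomial det(A - λI) = λ^2 - λ - 6 = 0.
Eigenvalues λ = -2, 3.
For λ=-2: (A-λI) row 1 is [20, -30], so an eigenvector is (3, 2).
For λ=3: (A-λI) row 1 is [15, -30], so an eigenvector is (-2, -1).
General solution: c_1e^(-2t)(3,2) + c_2e^(3t)(-2,-1).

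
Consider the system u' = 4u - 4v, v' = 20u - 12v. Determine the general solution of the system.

u(t) = C_1e^(-4t)cos(4t) + C_2e^(-4t)sin(4t), v(t) = C_1e^(-4t)sin(4t) + 2C_1e^(-4t)cos(4t) + 2C_2e^(-4t)sin(4t) - C_2e^(-4t)cos(4t)

Coefficient matrix A = [[4, -4], [20, -12]].
Characteristic polynomial det(A - λI) = λ^2 + 8λ + 32 = 0.
Eigenvalues λ = -4 ± 4i (complex conjugate pair).
For λ=-4+4i: an eigenvector is (1,2) - i(0,1) = (1, 2 - i).
A real fundamental pair from Re and Im of e^((-4+4i)t)v: X_1 = e^(-4t)(cos(4t)·(1,2) + sin(4t)·(0,1)), X_2 = e^(-4t)(sin(4t)·(1,2) - cos(4t)·(0,1)).
General solution: C_1X_1 + C_2X_2.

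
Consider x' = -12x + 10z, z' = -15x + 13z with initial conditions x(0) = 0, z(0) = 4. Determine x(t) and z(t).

Coefficient matrix A = [[-12, 10], [-15, 13]].
Characteristic polynomial det(A - λI) = λ^2 - λ - 6 = 0.
Eigenvalues λ = -2, 3.
For λ=-2: (A-λI) row 1 is [-10, 10], so an eigenvector is (-1, -1).
For λ=3: (A-λI) row 1 is [-15, 10], so an eigenvector is (2, 3).
General solution: C_1e^(-2t)(-1,-1) + C_2e^(3t)(2,3).
Applying x(0)=0, z(0)=4 gives C_1=8, C_2=4.

x(t) = 8e^(3t) - 8e^(-2t), z(t) = 12e^(3t) - 8e^(-2t)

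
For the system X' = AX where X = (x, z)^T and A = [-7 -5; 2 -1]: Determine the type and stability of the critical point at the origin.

stable spiral

A = [[-7,-5],[2,-1]]; det(A-λI) = λ^2 + 8λ + 17.
λ = -4 ± i: negative real part.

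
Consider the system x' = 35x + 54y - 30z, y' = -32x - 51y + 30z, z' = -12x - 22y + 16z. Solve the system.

Coefficient matrix A = [[35, 54, -30], [-32, -51, 30], [-12, -22, 16]].
det(A - λI) = 0 gives eigenvalues λ = -4, 1, 3.
For λ=-4: eigenvector (-2,2,1).
For λ=1: eigenvector (3,-3,-2).
For λ=3: eigenvector (-3,4,4).
General solution: c_1e^(-4t)(-2,2,1) + c_2e^(t)(3,-3,-2) + c_3e^(3t)(-3,4,4).

x(t) = -2c_1e^(-4t) + 3c_2e^(t) - 3c_3e^(3t), y(t) = 2c_1e^(-4t) - 3c_2e^(t) + 4c_3e^(3t), z(t) = c_1e^(-4t) - 2c_2e^(t) + 4c_3e^(3t)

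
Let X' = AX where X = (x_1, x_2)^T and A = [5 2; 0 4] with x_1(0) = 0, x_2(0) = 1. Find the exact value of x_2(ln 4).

256

A = [[5,2],[0,4]]; eigenvalues λ = 4, 5.
Eigenvectors: (-2,1) for λ=4, (-1,0) for λ=5.
From the initial condition, c_1 = 1, c_2 = -2.
x_2(ln 4) = (1)(4^4)(1) + (-2)(4^5)(0) = 256.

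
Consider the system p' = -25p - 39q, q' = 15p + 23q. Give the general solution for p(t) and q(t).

p(t) = 2c_1e^(-t)sin(3t) + 3c_1e^(-t)cos(3t) + 3c_2e^(-t)sin(3t) - 2c_2e^(-t)cos(3t), q(t) = -c_1e^(-t)sin(3t) - 2c_1e^(-t)cos(3t) - 2c_2e^(-t)sin(3t) + c_2e^(-t)cos(3t)

Coefficient matrix A = [[-25, -39], [15, 23]].
Characteristic polynomial det(A - λI) = λ^2 + 2λ + 10 = 0.
Eigenvalues λ = -1 ± 3i (complex conjugate pair).
For λ=-1+3i: an eigenvector is (3,-2) - i(2,-1) = (3 - 2i, -2 + i).
A real fundamental pair from Re and Im of e^((-1+3i)t)v: X_1 = e^(-t)(cos(3t)·(3,-2) + sin(3t)·(2,-1)), X_2 = e^(-t)(sin(3t)·(3,-2) - cos(3t)·(2,-1)).
General solution: c_1X_1 + c_2X_2.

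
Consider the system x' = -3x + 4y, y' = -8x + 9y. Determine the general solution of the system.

Coefficient matrix A = [[-3, 4], [-8, 9]].
Characteristic polynomial det(A - λI) = λ^2 - 6λ + 5 = 0.
Eigenvalues λ = 1, 5.
For λ=1: (A-λI) row 1 is [-4, 4], so an eigenvector is (-1, -1).
For λ=5: (A-λI) row 1 is [-8, 4], so an eigenvector is (-1, -2).
General solution: K_1e^(t)(-1,-1) + K_2e^(5t)(-1,-2).

x(t) = -K_1e^(t) - K_2e^(5t), y(t) = -K_1e^(t) - 2K_2e^(5t)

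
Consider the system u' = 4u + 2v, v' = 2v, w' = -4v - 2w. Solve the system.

Coefficient matrix A = [[4, 2, 0], [0, 2, 0], [0, -4, -2]].
det(A - λI) = 0 gives eigenvalues λ = 2, -2, 4.
For λ=2: eigenvector (1,-1,1).
For λ=-2: eigenvector (0,0,1).
For λ=4: eigenvector (1,0,0).
General solution: K_1e^(2t)(1,-1,1) + K_2e^(-2t)(0,0,1) + K_3e^(4t)(1,0,0).

u(t) = K_1e^(2t) + K_3e^(4t), v(t) = -K_1e^(2t), w(t) = K_1e^(2t) + K_2e^(-2t)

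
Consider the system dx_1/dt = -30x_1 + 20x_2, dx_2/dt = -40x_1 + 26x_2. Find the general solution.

Coefficient matrix A = [[-30, 20], [-40, 26]].
Characteristic polynomial det(A - λI) = λ^2 + 4λ + 20 = 0.
Eigenvalues λ = -2 ± 4i (complex conjugate pair).
For λ=-2+4i: an eigenvector is (2,3) - i(1,1) = (2 - i, 3 - i).
A real fundamental pair from Re and Im of e^((-2+4i)t)v: X_1 = e^(-2t)(cos(4t)·(2,3) + sin(4t)·(1,1)), X_2 = e^(-2t)(sin(4t)·(2,3) - cos(4t)·(1,1)).
General solution: C_1X_1 + C_2X_2.

x_1(t) = C_1e^(-2t)sin(4t) + 2C_1e^(-2t)cos(4t) + 2C_2e^(-2t)sin(4t) - C_2e^(-2t)cos(4t), x_2(t) = C_1e^(-2t)sin(4t) + 3C_1e^(-2t)cos(4t) + 3C_2e^(-2t)sin(4t) - C_2e^(-2t)cos(4t)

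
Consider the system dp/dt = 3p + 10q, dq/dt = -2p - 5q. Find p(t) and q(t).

p(t) = 2c_1e^(-t)sin(2t) + c_1e^(-t)cos(2t) + c_2e^(-t)sin(2t) - 2c_2e^(-t)cos(2t), q(t) = -c_1e^(-t)sin(2t) + c_2e^(-t)cos(2t)

Coefficient matrix A = [[3, 10], [-2, -5]].
Characteristic polynomial det(A - λI) = λ^2 + 2λ + 5 = 0.
Eigenvalues λ = -1 ± 2i (complex conjugate pair).
For λ=-1+2i: an eigenvector is (1,0) - i(2,-1) = (1 - 2i, 0 + i).
A real fundamental pair from Re and Im of e^((-1+2i)t)v: X_1 = e^(-t)(cos(2t)·(1,0) + sin(2t)·(2,-1)), X_2 = e^(-t)(sin(2t)·(1,0) - cos(2t)·(2,-1)).
General solution: c_1X_1 + c_2X_2.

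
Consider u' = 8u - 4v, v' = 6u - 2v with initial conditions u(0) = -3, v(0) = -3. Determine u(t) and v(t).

u(t) = -3e^(4t), v(t) = -3e^(4t)

Coefficient matrix A = [[8, -4], [6, -2]].
Characteristic polynomial det(A - λI) = λ^2 - 6λ + 8 = 0.
Eigenvalues λ = 2, 4.
For λ=2: (A-λI) row 1 is [6, -4], so an eigenvector is (2, 3).
For λ=4: (A-λI) row 1 is [4, -4], so an eigenvector is (1, 1).
General solution: K_1e^(2t)(2,3) + K_2e^(4t)(1,1).
Applying u(0)=-3, v(0)=-3 gives K_1=0, K_2=-3.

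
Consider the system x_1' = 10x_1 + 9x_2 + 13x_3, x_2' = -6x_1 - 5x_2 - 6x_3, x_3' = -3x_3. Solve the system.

Coefficient matrix A = [[10, 9, 13], [-6, -5, -6], [0, 0, -3]].
det(A - λI) = 0 gives eigenvalues λ = -3, 1, 4.
For λ=-3: eigenvector (-1,0,1).
For λ=1: eigenvector (-1,1,0).
For λ=4: eigenvector (3,-2,0).
General solution: C_1e^(-3t)(-1,0,1) + C_2e^(t)(-1,1,0) + C_3e^(4t)(3,-2,0).

x_1(t) = -C_1e^(-3t) - C_2e^(t) + 3C_3e^(4t), x_2(t) = C_2e^(t) - 2C_3e^(4t), x_3(t) = C_1e^(-3t)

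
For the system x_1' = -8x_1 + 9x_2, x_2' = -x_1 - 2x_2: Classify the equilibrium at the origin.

A = [[-8,9],[-1,-2]]; det(A-λI) = λ^2 + 10λ + 25.
repeated λ = -5 with a single eigenvector.

stable improper node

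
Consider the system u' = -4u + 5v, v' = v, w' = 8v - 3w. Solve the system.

Coefficient matrix A = [[-4, 5, 0], [0, 1, 0], [0, 8, -3]].
det(A - λI) = 0 gives eigenvalues λ = 1, -4, -3.
For λ=1: eigenvector (1,1,2).
For λ=-4: eigenvector (1,0,0).
For λ=-3: eigenvector (0,0,1).
General solution: K_1e^(t)(1,1,2) + K_2e^(-4t)(1,0,0) + K_3e^(-3t)(0,0,1).

u(t) = K_1e^(t) + K_2e^(-4t), v(t) = K_1e^(t), w(t) = 2K_1e^(t) + K_3e^(-3t)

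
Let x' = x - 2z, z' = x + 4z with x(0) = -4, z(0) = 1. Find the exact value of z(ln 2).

-4

A = [[1,-2],[1,4]]; eigenvalues λ = 2, 3.
Eigenvectors: (2,-1) for λ=2, (-1,1) for λ=3.
From the initial condition, c_1 = -3, c_2 = -2.
z(ln 2) = (-3)(2^2)(-1) + (-2)(2^3)(1) = -4.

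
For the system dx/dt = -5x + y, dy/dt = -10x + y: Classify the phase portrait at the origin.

A = [[-5,1],[-10,1]]; det(A-λI) = λ^2 + 4λ + 5.
λ = -2 ± i: negative real part.

stable spiral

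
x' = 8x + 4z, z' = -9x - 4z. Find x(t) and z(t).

x(t) = -2c_1e^(2t) - 2c_2te^(2t) + c_2e^(2t), z(t) = 3c_1e^(2t) + 3c_2te^(2t) - 2c_2e^(2t)

Coefficient matrix A = [[8, 4], [-9, -4]].
Characteristic polynomial det(A - λI) = λ^2 - 4λ + 4 = 0.
Single eigenvalue λ = 2 with algebraic multiplicity 2.
Eigenvector v = (-2,3); generalized eigenvector w with (A-λI)w=v is (1,-2).
General solution: e^(2t)[c_1·v + c_2·(t·v + w)].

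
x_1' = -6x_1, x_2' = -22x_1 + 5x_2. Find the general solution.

Coefficient matrix A = [[-6, 0], [-22, 5]].
Characteristic polynomial det(A - λI) = λ^2 + λ - 30 = 0.
Eigenvalues λ = 5, -6.
For λ=5: (A-λI) row 1 is [-11, 0], so an eigenvector is (0, -1).
For λ=-6: (A-λI) row 2 is [-22, 11], so an eigenvector is (-1, -2).
General solution: c_1e^(5t)(0,-1) + c_2e^(-6t)(-1,-2).

x_1(t) = -c_2e^(-6t), x_2(t) = -c_1e^(5t) - 2c_2e^(-6t)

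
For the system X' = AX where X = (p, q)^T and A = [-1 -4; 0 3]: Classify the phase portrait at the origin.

A = [[-1,-4],[0,3]]; det(A-λI) = λ^2 - 2λ - 3.
λ = 3, -1: opposite signs.

saddle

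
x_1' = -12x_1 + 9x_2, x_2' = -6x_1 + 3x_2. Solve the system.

x_1(t) = -3c_1e^(-6t) + c_2e^(-3t), x_2(t) = -2c_1e^(-6t) + c_2e^(-3t)

Coefficient matrix A = [[-12, 9], [-6, 3]].
Characteristic polynomial det(A - λI) = λ^2 + 9λ + 18 = 0.
Eigenvalues λ = -6, -3.
For λ=-6: (A-λI) row 1 is [-6, 9], so an eigenvector is (-3, -2).
For λ=-3: (A-λI) row 1 is [-9, 9], so an eigenvector is (1, 1).
General solution: c_1e^(-6t)(-3,-2) + c_2e^(-3t)(1,1).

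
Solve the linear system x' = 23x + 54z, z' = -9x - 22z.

x(t) = -3K_1e^(5t) + 2K_2e^(-4t), z(t) = K_1e^(5t) - K_2e^(-4t)

Coefficient matrix A = [[23, 54], [-9, -22]].
Characteristic polynomial det(A - λI) = λ^2 - λ - 20 = 0.
Eigenvalues λ = 5, -4.
For λ=5: (A-λI) row 1 is [18, 54], so an eigenvector is (-3, 1).
For λ=-4: (A-λI) row 1 is [27, 54], so an eigenvector is (2, -1).
General solution: K_1e^(5t)(-3,1) + K_2e^(-4t)(2,-1).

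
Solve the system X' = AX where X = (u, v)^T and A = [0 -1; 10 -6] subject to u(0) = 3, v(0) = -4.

Coefficient matrix A = [[0, -1], [10, -6]].
Characteristic polynomial det(A - λI) = λ^2 + 6λ + 10 = 0.
Eigenvalues λ = -3 ± i (complex conjugate pair).
For λ=-3+i: an eigenvector is (0,1) - i(-1,-3) = (0 + i, 1 + 3i).
A real fundamental pair from Re and Im of e^((-3+i)t)v: X_1 = e^(-3t)(cos(t)·(0,1) + sin(t)·(-1,-3)), X_2 = e^(-3t)(sin(t)·(0,1) - cos(t)·(-1,-3)).
General solution: C_1X_1 + C_2X_2.
Applying u(0)=3, v(0)=-4 gives C_1=-13, C_2=3.

u(t) = 13e^(-3t)sin(t) + 3e^(-3t)cos(t), v(t) = 42e^(-3t)sin(t) - 4e^(-3t)cos(t)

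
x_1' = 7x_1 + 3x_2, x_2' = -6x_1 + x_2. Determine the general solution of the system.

Coefficient matrix A = [[7, 3], [-6, 1]].
Characteristic polynomial det(A - λI) = λ^2 - 8λ + 25 = 0.
Eigenvalues λ = 4 ± 3i (complex conjugate pair).
For λ=4+3i: an eigenvector is (1,-1) - i(0,-1) = (1, -1 + i).
A real fundamental pair from Re and Im of e^((4+3i)t)v: X_1 = e^(4t)(cos(3t)·(1,-1) + sin(3t)·(0,-1)), X_2 = e^(4t)(sin(3t)·(1,-1) - cos(3t)·(0,-1)).
General solution: K_1X_1 + K_2X_2.

x_1(t) = K_1e^(4t)cos(3t) + K_2e^(4t)sin(3t), x_2(t) = -K_1e^(4t)sin(3t) - K_1e^(4t)cos(3t) - K_2e^(4t)sin(3t) + K_2e^(4t)cos(3t)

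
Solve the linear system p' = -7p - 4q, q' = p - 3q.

Coefficient matrix A = [[-7, -4], [1, -3]].
Characteristic polynomial det(A - λI) = λ^2 + 10λ + 25 = 0.
Single eigenvalue λ = -5 with algebraic multiplicity 2.
Eigenvector v = (2,-1); generalized eigenvector w with (A-λI)w=v is (3,-2).
General solution: e^(-5t)[K_1·v + K_2·(t·v + w)].

p(t) = 2K_1e^(-5t) + 2K_2te^(-5t) + 3K_2e^(-5t), q(t) = -K_1e^(-5t) - K_2te^(-5t) - 2K_2e^(-5t)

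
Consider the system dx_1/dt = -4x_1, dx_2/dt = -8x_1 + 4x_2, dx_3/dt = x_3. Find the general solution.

Coefficient matrix A = [[-4, 0, 0], [-8, 4, 0], [0, 0, 1]].
det(A - λI) = 0 gives eigenvalues λ = 4, -4, 1.
For λ=4: eigenvector (0,-1,0).
For λ=-4: eigenvector (1,1,0).
For λ=1: eigenvector (0,0,1).
General solution: K_1e^(4t)(0,-1,0) + K_2e^(-4t)(1,1,0) + K_3e^(t)(0,0,1).

x_1(t) = K_2e^(-4t), x_2(t) = -K_1e^(4t) + K_2e^(-4t), x_3(t) = K_3e^(t)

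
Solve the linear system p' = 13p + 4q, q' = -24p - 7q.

Coefficient matrix A = [[13, 4], [-24, -7]].
Characteristic polynomial det(A - λI) = λ^2 - 6λ + 5 = 0.
Eigenvalues λ = 5, 1.
For λ=5: (A-λI) row 1 is [8, 4], so an eigenvector is (1, -2).
For λ=1: (A-λI) row 1 is [12, 4], so an eigenvector is (1, -3).
General solution: C_1e^(5t)(1,-2) + C_2e^(t)(1,-3).

p(t) = C_1e^(5t) + C_2e^(t), q(t) = -2C_1e^(5t) - 3C_2e^(t)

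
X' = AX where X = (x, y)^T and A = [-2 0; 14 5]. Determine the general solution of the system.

Coefficient matrix A = [[-2, 0], [14, 5]].
Characteristic polynomial det(A - λI) = λ^2 - 3λ - 10 = 0.
Eigenvalues λ = -2, 5.
For λ=-2: (A-λI) row 2 is [14, 7], so an eigenvector is (1, -2).
For λ=5: (A-λI) row 1 is [-7, 0], so an eigenvector is (0, -1).
General solution: K_1e^(-2t)(1,-2) + K_2e^(5t)(0,-1).

x(t) = K_1e^(-2t), y(t) = -2K_1e^(-2t) - K_2e^(5t)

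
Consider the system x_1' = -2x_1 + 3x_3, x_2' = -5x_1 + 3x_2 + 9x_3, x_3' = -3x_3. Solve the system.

x_1(t) = -3K_2e^(-3t) + K_3e^(-2t), x_2(t) = -K_1e^(3t) - 4K_2e^(-3t) + K_3e^(-2t), x_3(t) = K_2e^(-3t)

Coefficient matrix A = [[-2, 0, 3], [-5, 3, 9], [0, 0, -3]].
det(A - λI) = 0 gives eigenvalues λ = 3, -3, -2.
For λ=3: eigenvector (0,-1,0).
For λ=-3: eigenvector (-3,-4,1).
For λ=-2: eigenvector (1,1,0).
General solution: K_1e^(3t)(0,-1,0) + K_2e^(-3t)(-3,-4,1) + K_3e^(-2t)(1,1,0).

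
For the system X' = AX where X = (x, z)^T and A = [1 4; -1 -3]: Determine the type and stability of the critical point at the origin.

stable improper node

A = [[1,4],[-1,-3]]; det(A-λI) = λ^2 + 2λ + 1.
repeated λ = -1 with a single eigenvector.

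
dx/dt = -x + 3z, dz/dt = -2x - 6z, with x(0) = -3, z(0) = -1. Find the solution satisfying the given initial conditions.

Coefficient matrix A = [[-1, 3], [-2, -6]].
Characteristic polynomial det(A - λI) = λ^2 + 7λ + 12 = 0.
Eigenvalues λ = -4, -3.
For λ=-4: (A-λI) row 1 is [3, 3], so an eigenvector is (1, -1).
For λ=-3: (A-λI) row 1 is [2, 3], so an eigenvector is (-3, 2).
General solution: C_1e^(-4t)(1,-1) + C_2e^(-3t)(-3,2).
Applying x(0)=-3, z(0)=-1 gives C_1=9, C_2=4.

x(t) = -12e^(-3t) + 9e^(-4t), z(t) = 8e^(-3t) - 9e^(-4t)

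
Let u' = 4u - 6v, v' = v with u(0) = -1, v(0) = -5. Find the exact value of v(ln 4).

A = [[4,-6],[0,1]]; eigenvalues λ = 4, 1.
Eigenvectors: (-1,0) for λ=4, (-2,-1) for λ=1.
From the initial condition, c_1 = -9, c_2 = 5.
v(ln 4) = (-9)(4^4)(0) + (5)(4^1)(-1) = -20.

-20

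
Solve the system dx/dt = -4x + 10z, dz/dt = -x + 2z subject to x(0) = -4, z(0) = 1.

Coefficient matrix A = [[-4, 10], [-1, 2]].
Characteristic polynomial det(A - λI) = λ^2 + 2λ + 2 = 0.
Eigenvalues λ = -1 ± i (complex conjugate pair).
For λ=-1+i: an eigenvector is (1,0) - i(-3,-1) = (1 + 3i, 0 + i).
A real fundamental pair from Re and Im of e^((-1+i)t)v: X_1 = e^(-t)(cos(t)·(1,0) + sin(t)·(-3,-1)), X_2 = e^(-t)(sin(t)·(1,0) - cos(t)·(-3,-1)).
General solution: C_1X_1 + C_2X_2.
Applying x(0)=-4, z(0)=1 gives C_1=-7, C_2=1.

x(t) = 22e^(-t)sin(t) - 4e^(-t)cos(t), z(t) = 7e^(-t)sin(t) + e^(-t)cos(t)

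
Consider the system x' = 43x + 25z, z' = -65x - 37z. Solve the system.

x(t) = -2K_1e^(3t)sin(5t) + K_1e^(3t)cos(5t) + K_2e^(3t)sin(5t) + 2K_2e^(3t)cos(5t), z(t) = 3K_1e^(3t)sin(5t) - 2K_1e^(3t)cos(5t) - 2K_2e^(3t)sin(5t) - 3K_2e^(3t)cos(5t)

Coefficient matrix A = [[43, 25], [-65, -37]].
Characteristic polynomial det(A - λI) = λ^2 - 6λ + 34 = 0.
Eigenvalues λ = 3 ± 5i (complex conjugate pair).
For λ=3+5i: an eigenvector is (1,-2) - i(-2,3) = (1 + 2i, -2 - 3i).
A real fundamental pair from Re and Im of e^((3+5i)t)v: X_1 = e^(3t)(cos(5t)·(1,-2) + sin(5t)·(-2,3)), X_2 = e^(3t)(sin(5t)·(1,-2) - cos(5t)·(-2,3)).
General solution: K_1X_1 + K_2X_2.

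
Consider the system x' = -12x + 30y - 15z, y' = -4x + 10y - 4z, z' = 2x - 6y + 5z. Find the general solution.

Coefficient matrix A = [[-12, 30, -15], [-4, 10, -4], [2, -6, 5]].
det(A - λI) = 0 gives eigenvalues λ = -2, 2, 3.
For λ=-2: eigenvector (3,1,0).
For λ=2: eigenvector (0,1,2).
For λ=3: eigenvector (1,0,-1).
General solution: c_1e^(-2t)(3,1,0) + c_2e^(2t)(0,1,2) + c_3e^(3t)(1,0,-1).

x(t) = 3c_1e^(-2t) + c_3e^(3t), y(t) = c_1e^(-2t) + c_2e^(2t), z(t) = 2c_2e^(2t) - c_3e^(3t)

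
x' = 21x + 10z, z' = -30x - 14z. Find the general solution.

Coefficient matrix A = [[21, 10], [-30, -14]].
Characteristic polynomial det(A - λI) = λ^2 - 7λ + 6 = 0.
Eigenvalues λ = 1, 6.
For λ=1: (A-λI) row 1 is [20, 10], so an eigenvector is (1, -2).
For λ=6: (A-λI) row 1 is [15, 10], so an eigenvector is (2, -3).
General solution: C_1e^(t)(1,-2) + C_2e^(6t)(2,-3).

x(t) = C_1e^(t) + 2C_2e^(6t), z(t) = -2C_1e^(t) - 3C_2e^(6t)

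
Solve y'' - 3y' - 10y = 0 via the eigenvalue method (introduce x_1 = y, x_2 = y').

y(t) = C_1e^(5t) + C_2e^(-2t)

Let x_1 = y, x_2 = y'. Then x_1' = x_2 and x_2' = 10x_1 + 3x_2.
A = [[0,1],[10,3]]; det(A-λI) = λ^2 - 3λ - 10.
Eigenvalues λ = 5, -2 with eigenvectors (1,5), (1,-2).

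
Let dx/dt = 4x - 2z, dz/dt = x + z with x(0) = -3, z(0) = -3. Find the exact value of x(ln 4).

A = [[4,-2],[1,1]]; eigenvalues λ = 2, 3.
Eigenvectors: (-1,-1) for λ=2, (-2,-1) for λ=3.
From the initial condition, c_1 = 3, c_2 = 0.
x(ln 4) = (3)(4^2)(-1) + (0)(4^3)(-2) = -48.

-48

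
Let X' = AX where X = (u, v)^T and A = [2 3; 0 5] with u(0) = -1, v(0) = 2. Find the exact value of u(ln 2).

52

A = [[2,3],[0,5]]; eigenvalues λ = 5, 2.
Eigenvectors: (1,1) for λ=5, (-1,0) for λ=2.
From the initial condition, c_1 = 2, c_2 = 3.
u(ln 2) = (2)(2^5)(1) + (3)(2^2)(-1) = 52.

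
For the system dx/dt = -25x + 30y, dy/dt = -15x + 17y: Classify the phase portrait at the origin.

stable spiral

A = [[-25,30],[-15,17]]; det(A-λI) = λ^2 + 8λ + 25.
λ = -4 ± 3i: negative real part.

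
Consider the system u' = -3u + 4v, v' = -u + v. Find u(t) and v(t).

u(t) = 2K_1e^(-t) + 2K_2te^(-t) - 3K_2e^(-t), v(t) = K_1e^(-t) + K_2te^(-t) - K_2e^(-t)

Coefficient matrix A = [[-3, 4], [-1, 1]].
Characteristic polynomial det(A - λI) = λ^2 + 2λ + 1 = 0.
Single eigenvalue λ = -1 with algebraic multiplicity 2.
Eigenvector v = (2,1); generalized eigenvector w with (A-λI)w=v is (-3,-1).
General solution: e^(-t)[K_1·v + K_2·(t·v + w)].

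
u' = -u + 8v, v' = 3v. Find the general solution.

Coefficient matrix A = [[-1, 8], [0, 3]].
Characteristic polynomial det(A - λI) = λ^2 - 2λ - 3 = 0.
Eigenvalues λ = -1, 3.
For λ=-1: (A-λI) row 1 is [0, 8], so an eigenvector is (1, 0).
For λ=3: (A-λI) row 1 is [-4, 8], so an eigenvector is (2, 1).
General solution: C_1e^(-t)(1,0) + C_2e^(3t)(2,1).

u(t) = C_1e^(-t) + 2C_2e^(3t), v(t) = C_2e^(3t)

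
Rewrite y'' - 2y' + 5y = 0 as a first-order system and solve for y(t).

y(t) = C_1e^(t)cos(2t) + C_2e^(t)sin(2t)

Let x_1 = y, x_2 = y'. Then x_1' = x_2 and x_2' = -5x_1 + 2x_2.
A = [[0,1],[-5,2]]; det(A-λI) = λ^2 - 2λ + 5.
Eigenvalues λ = 1 ± 2i.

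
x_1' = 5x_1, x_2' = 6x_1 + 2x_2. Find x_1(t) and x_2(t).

x_1(t) = c_2e^(5t), x_2(t) = -c_1e^(2t) + 2c_2e^(5t)

Coefficient matrix A = [[5, 0], [6, 2]].
Characteristic polynomial det(A - λI) = λ^2 - 7λ + 10 = 0.
Eigenvalues λ = 2, 5.
For λ=2: (A-λI) row 1 is [3, 0], so an eigenvector is (0, -1).
For λ=5: (A-λI) row 2 is [6, -3], so an eigenvector is (1, 2).
General solution: c_1e^(2t)(0,-1) + c_2e^(5t)(1,2).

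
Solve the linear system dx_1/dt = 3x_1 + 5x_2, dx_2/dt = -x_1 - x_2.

x_1(t) = -C_1e^(t)sin(t) + 2C_1e^(t)cos(t) + 2C_2e^(t)sin(t) + C_2e^(t)cos(t), x_2(t) = -C_1e^(t)cos(t) - C_2e^(t)sin(t)

Coefficient matrix A = [[3, 5], [-1, -1]].
Characteristic polynomial det(A - λI) = λ^2 - 2λ + 2 = 0.
Eigenvalues λ = 1 ± i (complex conjugate pair).
For λ=1+i: an eigenvector is (2,-1) - i(-1,0) = (2 + i, -1).
A real fundamental pair from Re and Im of e^((1+i)t)v: X_1 = e^(t)(cos(t)·(2,-1) + sin(t)·(-1,0)), X_2 = e^(t)(sin(t)·(2,-1) - cos(t)·(-1,0)).
General solution: C_1X_1 + C_2X_2.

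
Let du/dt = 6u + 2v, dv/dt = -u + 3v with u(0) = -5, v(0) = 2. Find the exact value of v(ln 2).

80

A = [[6,2],[-1,3]]; eigenvalues λ = 5, 4.
Eigenvectors: (2,-1) for λ=5, (-1,1) for λ=4.
From the initial condition, c_1 = -3, c_2 = -1.
v(ln 2) = (-3)(2^5)(-1) + (-1)(2^4)(1) = 80.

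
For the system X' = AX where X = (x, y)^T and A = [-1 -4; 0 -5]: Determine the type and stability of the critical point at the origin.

A = [[-1,-4],[0,-5]]; det(A-λI) = λ^2 + 6λ + 5.
λ = -1, -5: both negative.

stable node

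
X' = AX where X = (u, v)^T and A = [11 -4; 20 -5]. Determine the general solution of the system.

u(t) = -c_1e^(3t)sin(4t) + c_2e^(3t)cos(4t), v(t) = -2c_1e^(3t)sin(4t) + c_1e^(3t)cos(4t) + c_2e^(3t)sin(4t) + 2c_2e^(3t)cos(4t)

Coefficient matrix A = [[11, -4], [20, -5]].
Characteristic polynomial det(A - λI) = λ^2 - 6λ + 25 = 0.
Eigenvalues λ = 3 ± 4i (complex conjugate pair).
For λ=3+4i: an eigenvector is (0,1) - i(-1,-2) = (0 + i, 1 + 2i).
A real fundamental pair from Re and Im of e^((3+4i)t)v: X_1 = e^(3t)(cos(4t)·(0,1) + sin(4t)·(-1,-2)), X_2 = e^(3t)(sin(4t)·(0,1) - cos(4t)·(-1,-2)).
General solution: c_1X_1 + c_2X_2.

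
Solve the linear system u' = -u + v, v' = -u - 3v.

u(t) = -K_1e^(-2t) - K_2te^(-2t) + 2K_2e^(-2t), v(t) = K_1e^(-2t) + K_2te^(-2t) - 3K_2e^(-2t)

Coefficient matrix A = [[-1, 1], [-1, -3]].
Characteristic polynomial det(A - λI) = λ^2 + 4λ + 4 = 0.
Single eigenvalue λ = -2 with algebraic multiplicity 2.
Eigenvector v = (-1,1); generalized eigenvector w with (A-λI)w=v is (2,-3).
General solution: e^(-2t)[K_1·v + K_2·(t·v + w)].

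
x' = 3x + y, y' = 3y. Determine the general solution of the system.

x(t) = C_1e^(3t) + C_2te^(3t) - 2C_2e^(3t), y(t) = C_2e^(3t)

Coefficient matrix A = [[3, 1], [0, 3]].
Characteristic polynomial det(A - λI) = λ^2 - 6λ + 9 = 0.
Single eigenvalue λ = 3 with algebraic multiplicity 2.
Eigenvector v = (1,0); generalized eigenvector w with (A-λI)w=v is (-2,1).
General solution: e^(3t)[C_1·v + C_2·(t·v + w)].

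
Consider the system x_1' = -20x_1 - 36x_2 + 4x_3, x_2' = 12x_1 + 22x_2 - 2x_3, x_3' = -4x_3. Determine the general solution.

x_1(t) = -3C_1e^(4t) - 2C_2e^(-2t) - 2C_3e^(-4t), x_2(t) = 2C_1e^(4t) + C_2e^(-2t) + C_3e^(-4t), x_3(t) = C_3e^(-4t)

Coefficient matrix A = [[-20, -36, 4], [12, 22, -2], [0, 0, -4]].
det(A - λI) = 0 gives eigenvalues λ = 4, -2, -4.
For λ=4: eigenvector (-3,2,0).
For λ=-2: eigenvector (-2,1,0).
For λ=-4: eigenvector (-2,1,1).
General solution: C_1e^(4t)(-3,2,0) + C_2e^(-2t)(-2,1,0) + C_3e^(-4t)(-2,1,1).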